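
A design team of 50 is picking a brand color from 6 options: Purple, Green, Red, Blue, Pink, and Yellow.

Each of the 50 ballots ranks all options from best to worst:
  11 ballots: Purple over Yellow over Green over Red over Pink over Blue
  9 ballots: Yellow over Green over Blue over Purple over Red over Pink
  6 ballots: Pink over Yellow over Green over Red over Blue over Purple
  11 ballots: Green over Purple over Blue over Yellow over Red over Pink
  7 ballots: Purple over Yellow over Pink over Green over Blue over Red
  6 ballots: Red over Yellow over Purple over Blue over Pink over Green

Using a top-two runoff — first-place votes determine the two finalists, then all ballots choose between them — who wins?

Round 1 first-place votes: Purple 18, Green 11, Red 6, Blue 0, Pink 6, Yellow 9. Purple and Green advance.
Runoff: Purple is ranked above Green on 24 ballots, Green above Purple on 26.

Green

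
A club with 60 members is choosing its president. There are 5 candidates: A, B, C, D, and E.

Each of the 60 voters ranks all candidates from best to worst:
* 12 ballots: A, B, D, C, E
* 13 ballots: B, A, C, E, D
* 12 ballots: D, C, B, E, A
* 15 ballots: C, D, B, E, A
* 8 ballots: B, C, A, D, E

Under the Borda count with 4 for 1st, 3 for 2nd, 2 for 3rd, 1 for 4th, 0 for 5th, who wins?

A: 12×4 + 13×3 + 12×0 + 15×0 + 8×2 = 103
B: 12×3 + 13×4 + 12×2 + 15×2 + 8×4 = 174
C: 12×1 + 13×2 + 12×3 + 15×4 + 8×3 = 158
D: 12×2 + 13×0 + 12×4 + 15×3 + 8×1 = 125
E: 12×0 + 13×1 + 12×1 + 15×1 + 8×0 = 40

B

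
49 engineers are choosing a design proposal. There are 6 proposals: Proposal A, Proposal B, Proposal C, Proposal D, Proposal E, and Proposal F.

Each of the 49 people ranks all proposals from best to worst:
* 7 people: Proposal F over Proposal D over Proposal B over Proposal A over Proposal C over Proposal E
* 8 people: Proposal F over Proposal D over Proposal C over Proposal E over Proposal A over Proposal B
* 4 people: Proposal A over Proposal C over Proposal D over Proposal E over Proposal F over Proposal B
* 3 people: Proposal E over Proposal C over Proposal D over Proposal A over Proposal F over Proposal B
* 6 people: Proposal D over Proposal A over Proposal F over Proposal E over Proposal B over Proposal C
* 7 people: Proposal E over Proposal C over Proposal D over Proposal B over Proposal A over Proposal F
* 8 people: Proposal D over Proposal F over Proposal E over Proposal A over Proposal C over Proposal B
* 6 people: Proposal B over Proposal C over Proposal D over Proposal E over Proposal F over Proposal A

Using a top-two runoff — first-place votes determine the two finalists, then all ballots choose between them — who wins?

Proposal D

Round 1 first-place votes: Proposal A 4, Proposal B 6, Proposal C 0, Proposal D 14, Proposal E 10, Proposal F 15. Proposal F and Proposal D advance.
Runoff: Proposal F is ranked above Proposal D on 15 ballots, Proposal D above Proposal F on 34.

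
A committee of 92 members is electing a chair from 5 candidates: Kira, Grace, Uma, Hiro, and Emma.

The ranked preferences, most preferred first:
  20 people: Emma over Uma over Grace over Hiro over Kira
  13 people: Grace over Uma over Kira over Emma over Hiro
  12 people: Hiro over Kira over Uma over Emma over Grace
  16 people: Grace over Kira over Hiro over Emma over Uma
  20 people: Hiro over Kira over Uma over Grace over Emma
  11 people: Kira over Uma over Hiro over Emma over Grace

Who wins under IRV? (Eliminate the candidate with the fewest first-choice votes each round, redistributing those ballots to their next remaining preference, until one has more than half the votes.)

Round 1: Kira 11, Grace 29, Uma 0, Hiro 32, Emma 20. Uma eliminated.
Round 2: Kira 11, Grace 29, Hiro 32, Emma 20. Kira eliminated.
Round 3: Grace 29, Hiro 43, Emma 20. Emma eliminated.
Round 4: Grace 49, Hiro 43. Grace has a majority (≥47).

Grace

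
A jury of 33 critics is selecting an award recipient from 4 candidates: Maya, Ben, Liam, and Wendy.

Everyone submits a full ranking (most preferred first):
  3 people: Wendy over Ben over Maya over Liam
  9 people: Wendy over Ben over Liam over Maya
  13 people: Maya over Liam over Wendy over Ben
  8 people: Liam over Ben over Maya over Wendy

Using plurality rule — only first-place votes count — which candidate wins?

Maya

First-place votes: Maya 13, Ben 0, Liam 8, Wendy 12.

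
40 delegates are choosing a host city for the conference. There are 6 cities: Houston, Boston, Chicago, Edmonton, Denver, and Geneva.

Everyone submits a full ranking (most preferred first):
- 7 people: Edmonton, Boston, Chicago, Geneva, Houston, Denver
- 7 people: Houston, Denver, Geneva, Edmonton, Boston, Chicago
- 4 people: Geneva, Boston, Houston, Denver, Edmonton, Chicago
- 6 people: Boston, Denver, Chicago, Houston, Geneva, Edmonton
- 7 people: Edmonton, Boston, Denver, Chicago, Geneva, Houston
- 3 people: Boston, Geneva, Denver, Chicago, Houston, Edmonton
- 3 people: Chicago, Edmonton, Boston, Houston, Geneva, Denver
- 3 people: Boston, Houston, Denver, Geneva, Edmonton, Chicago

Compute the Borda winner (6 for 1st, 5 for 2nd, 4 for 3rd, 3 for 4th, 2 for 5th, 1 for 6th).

Boston

Houston: 7×2 + 7×6 + 4×4 + 6×3 + 7×1 + 3×2 + 3×3 + 3×5 = 127
Boston: 7×5 + 7×2 + 4×5 + 6×6 + 7×5 + 3×6 + 3×4 + 3×6 = 188
Chicago: 7×4 + 7×1 + 4×1 + 6×4 + 7×3 + 3×3 + 3×6 + 3×1 = 114
Edmonton: 7×6 + 7×3 + 4×2 + 6×1 + 7×6 + 3×1 + 3×5 + 3×2 = 143
Denver: 7×1 + 7×5 + 4×3 + 6×5 + 7×4 + 3×4 + 3×1 + 3×4 = 139
Geneva: 7×3 + 7×4 + 4×6 + 6×2 + 7×2 + 3×5 + 3×2 + 3×3 = 129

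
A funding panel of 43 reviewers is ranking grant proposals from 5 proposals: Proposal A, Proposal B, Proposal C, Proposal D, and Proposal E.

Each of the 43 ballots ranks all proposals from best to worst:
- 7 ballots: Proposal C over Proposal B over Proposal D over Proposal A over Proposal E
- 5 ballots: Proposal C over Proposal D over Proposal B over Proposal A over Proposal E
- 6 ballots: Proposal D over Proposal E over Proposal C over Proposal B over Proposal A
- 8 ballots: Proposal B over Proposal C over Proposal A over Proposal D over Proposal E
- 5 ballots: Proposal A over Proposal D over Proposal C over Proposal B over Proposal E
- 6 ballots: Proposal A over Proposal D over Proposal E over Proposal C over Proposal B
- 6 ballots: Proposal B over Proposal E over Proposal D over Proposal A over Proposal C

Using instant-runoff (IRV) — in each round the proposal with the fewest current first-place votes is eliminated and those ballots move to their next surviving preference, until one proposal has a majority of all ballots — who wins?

Round 1: Proposal A 11, Proposal B 14, Proposal C 12, Proposal D 6, Proposal E 0. Proposal E eliminated.
Round 2: Proposal A 11, Proposal B 14, Proposal C 12, Proposal D 6. Proposal D eliminated.
Round 3: Proposal A 11, Proposal B 14, Proposal C 18. Proposal A eliminated.
Round 4: Proposal B 14, Proposal C 29. Proposal C has a majority (≥22).

Proposal C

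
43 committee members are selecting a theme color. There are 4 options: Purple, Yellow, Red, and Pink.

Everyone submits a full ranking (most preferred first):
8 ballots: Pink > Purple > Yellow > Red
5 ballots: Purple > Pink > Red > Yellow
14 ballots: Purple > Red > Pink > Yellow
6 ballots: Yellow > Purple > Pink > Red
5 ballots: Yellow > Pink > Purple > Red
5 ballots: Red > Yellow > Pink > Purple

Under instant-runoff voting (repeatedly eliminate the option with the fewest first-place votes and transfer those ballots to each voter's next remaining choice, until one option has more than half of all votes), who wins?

Round 1: Purple 19, Yellow 11, Red 5, Pink 8. Red eliminated.
Round 2: Purple 19, Yellow 16, Pink 8. Pink eliminated.
Round 3: Purple 27, Yellow 16. Purple has a majority (≥22).

Purple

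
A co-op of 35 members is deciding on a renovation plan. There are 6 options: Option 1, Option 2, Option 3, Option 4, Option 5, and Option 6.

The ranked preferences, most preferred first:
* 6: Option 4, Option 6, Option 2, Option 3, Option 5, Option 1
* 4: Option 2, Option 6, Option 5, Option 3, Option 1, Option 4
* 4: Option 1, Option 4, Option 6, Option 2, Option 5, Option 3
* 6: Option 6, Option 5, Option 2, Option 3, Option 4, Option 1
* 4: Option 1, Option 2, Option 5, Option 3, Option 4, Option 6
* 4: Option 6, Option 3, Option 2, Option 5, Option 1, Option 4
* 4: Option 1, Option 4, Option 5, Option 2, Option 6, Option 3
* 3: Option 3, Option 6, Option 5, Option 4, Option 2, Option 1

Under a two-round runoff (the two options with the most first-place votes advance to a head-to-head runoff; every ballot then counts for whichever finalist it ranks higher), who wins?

Round 1 first-place votes: Option 1 12, Option 2 4, Option 3 3, Option 4 6, Option 5 0, Option 6 10. Option 1 and Option 6 advance.
Runoff: Option 1 is ranked above Option 6 on 12 ballots, Option 6 above Option 1 on 23.

Option 6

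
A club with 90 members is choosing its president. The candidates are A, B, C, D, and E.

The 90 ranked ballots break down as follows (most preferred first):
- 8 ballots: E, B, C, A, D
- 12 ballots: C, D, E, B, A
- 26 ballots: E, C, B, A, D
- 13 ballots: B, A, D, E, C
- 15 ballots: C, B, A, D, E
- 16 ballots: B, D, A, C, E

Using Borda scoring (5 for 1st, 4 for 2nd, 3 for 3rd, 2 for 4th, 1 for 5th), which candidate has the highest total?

B

A: 8×2 + 12×1 + 26×2 + 13×4 + 15×3 + 16×3 = 225
B: 8×4 + 12×2 + 26×3 + 13×5 + 15×4 + 16×5 = 339
C: 8×3 + 12×5 + 26×4 + 13×1 + 15×5 + 16×2 = 308
D: 8×1 + 12×4 + 26×1 + 13×3 + 15×2 + 16×4 = 215
E: 8×5 + 12×3 + 26×5 + 13×2 + 15×1 + 16×1 = 263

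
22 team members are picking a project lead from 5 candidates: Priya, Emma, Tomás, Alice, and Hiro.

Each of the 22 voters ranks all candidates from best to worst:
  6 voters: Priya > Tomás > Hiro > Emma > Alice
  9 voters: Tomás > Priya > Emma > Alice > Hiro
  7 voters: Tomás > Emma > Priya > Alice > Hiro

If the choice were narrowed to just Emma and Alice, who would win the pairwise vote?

Emma is ranked above Alice on 22 ballots; Alice above Emma on 0.

Emma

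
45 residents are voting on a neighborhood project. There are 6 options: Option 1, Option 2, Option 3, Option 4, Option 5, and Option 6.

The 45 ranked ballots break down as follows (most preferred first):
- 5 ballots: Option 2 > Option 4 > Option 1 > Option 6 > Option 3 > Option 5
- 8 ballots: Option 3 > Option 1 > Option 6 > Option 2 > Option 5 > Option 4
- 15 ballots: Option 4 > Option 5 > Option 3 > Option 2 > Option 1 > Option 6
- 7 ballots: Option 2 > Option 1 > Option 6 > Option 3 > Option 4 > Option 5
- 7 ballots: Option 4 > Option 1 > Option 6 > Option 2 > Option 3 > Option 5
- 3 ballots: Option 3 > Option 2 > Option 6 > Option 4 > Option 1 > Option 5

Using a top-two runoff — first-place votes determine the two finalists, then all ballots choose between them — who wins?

Option 2

Round 1 first-place votes: Option 1 0, Option 2 12, Option 3 11, Option 4 22, Option 5 0, Option 6 0. Option 4 and Option 2 advance.
Runoff: Option 4 is ranked above Option 2 on 22 ballots, Option 2 above Option 4 on 23.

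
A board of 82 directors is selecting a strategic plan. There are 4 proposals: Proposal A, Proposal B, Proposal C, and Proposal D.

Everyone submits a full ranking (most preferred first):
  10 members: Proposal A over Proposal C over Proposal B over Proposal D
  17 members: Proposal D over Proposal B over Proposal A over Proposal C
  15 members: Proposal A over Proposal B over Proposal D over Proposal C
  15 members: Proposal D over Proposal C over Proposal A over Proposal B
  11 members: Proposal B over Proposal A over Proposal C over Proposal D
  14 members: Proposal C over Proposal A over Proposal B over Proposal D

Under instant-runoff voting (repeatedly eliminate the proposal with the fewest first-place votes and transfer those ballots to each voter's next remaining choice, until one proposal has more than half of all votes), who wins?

Proposal A

Round 1: Proposal A 25, Proposal B 11, Proposal C 14, Proposal D 32. Proposal B eliminated.
Round 2: Proposal A 36, Proposal C 14, Proposal D 32. Proposal C eliminated.
Round 3: Proposal A 50, Proposal D 32. Proposal A has a majority (≥42).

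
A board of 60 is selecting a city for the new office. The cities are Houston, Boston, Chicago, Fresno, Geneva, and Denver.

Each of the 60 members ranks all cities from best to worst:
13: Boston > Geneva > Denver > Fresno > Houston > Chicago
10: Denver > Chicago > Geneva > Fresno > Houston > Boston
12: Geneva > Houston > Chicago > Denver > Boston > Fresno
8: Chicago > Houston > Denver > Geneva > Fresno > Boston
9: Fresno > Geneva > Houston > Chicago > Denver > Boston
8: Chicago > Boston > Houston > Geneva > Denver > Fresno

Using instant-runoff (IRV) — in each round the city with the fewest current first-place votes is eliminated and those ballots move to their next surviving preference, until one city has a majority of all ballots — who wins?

Round 1: Houston 0, Boston 13, Chicago 16, Fresno 9, Geneva 12, Denver 10. Houston eliminated.
Round 2: Boston 13, Chicago 16, Fresno 9, Geneva 12, Denver 10. Fresno eliminated.
Round 3: Boston 13, Chicago 16, Geneva 21, Denver 10. Denver eliminated.
Round 4: Boston 13, Chicago 26, Geneva 21. Boston eliminated.
Round 5: Chicago 26, Geneva 34. Geneva has a majority (≥31).

Geneva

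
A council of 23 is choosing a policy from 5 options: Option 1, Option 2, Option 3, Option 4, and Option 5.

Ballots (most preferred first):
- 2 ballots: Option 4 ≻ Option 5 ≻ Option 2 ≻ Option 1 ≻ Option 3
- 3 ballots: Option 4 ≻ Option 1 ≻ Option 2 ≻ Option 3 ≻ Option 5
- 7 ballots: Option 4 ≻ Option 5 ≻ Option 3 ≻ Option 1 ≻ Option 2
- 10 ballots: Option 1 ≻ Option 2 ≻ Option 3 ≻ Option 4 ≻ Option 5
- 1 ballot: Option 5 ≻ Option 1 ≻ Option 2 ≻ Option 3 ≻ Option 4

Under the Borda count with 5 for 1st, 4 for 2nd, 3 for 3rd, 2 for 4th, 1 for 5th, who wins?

Option 1: 2×2 + 3×4 + 7×2 + 10×5 + 1×4 = 84
Option 2: 2×3 + 3×3 + 7×1 + 10×4 + 1×3 = 65
Option 3: 2×1 + 3×2 + 7×3 + 10×3 + 1×2 = 61
Option 4: 2×5 + 3×5 + 7×5 + 10×2 + 1×1 = 81
Option 5: 2×4 + 3×1 + 7×4 + 10×1 + 1×5 = 54

Option 1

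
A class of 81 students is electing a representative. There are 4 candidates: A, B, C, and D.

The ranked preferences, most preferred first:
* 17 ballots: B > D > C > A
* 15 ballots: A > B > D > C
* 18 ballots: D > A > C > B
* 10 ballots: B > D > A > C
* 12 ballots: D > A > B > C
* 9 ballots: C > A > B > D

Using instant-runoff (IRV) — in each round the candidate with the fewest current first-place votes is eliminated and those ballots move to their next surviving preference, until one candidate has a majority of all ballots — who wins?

Round 1: A 15, B 27, C 9, D 30. C eliminated.
Round 2: A 24, B 27, D 30. A eliminated.
Round 3: B 51, D 30. B has a majority (≥41).

B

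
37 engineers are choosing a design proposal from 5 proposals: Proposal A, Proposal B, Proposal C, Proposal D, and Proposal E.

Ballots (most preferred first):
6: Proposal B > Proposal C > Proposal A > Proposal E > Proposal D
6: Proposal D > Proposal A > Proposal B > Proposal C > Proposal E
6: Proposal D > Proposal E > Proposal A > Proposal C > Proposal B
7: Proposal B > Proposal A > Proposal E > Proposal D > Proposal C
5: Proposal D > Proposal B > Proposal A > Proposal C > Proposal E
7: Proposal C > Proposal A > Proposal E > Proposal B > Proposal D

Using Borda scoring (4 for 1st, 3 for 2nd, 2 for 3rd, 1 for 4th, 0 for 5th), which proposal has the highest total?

Proposal A

Proposal A: 6×2 + 6×3 + 6×2 + 7×3 + 5×2 + 7×3 = 94
Proposal B: 6×4 + 6×2 + 6×0 + 7×4 + 5×3 + 7×1 = 86
Proposal C: 6×3 + 6×1 + 6×1 + 7×0 + 5×1 + 7×4 = 63
Proposal D: 6×0 + 6×4 + 6×4 + 7×1 + 5×4 + 7×0 = 75
Proposal E: 6×1 + 6×0 + 6×3 + 7×2 + 5×0 + 7×2 = 52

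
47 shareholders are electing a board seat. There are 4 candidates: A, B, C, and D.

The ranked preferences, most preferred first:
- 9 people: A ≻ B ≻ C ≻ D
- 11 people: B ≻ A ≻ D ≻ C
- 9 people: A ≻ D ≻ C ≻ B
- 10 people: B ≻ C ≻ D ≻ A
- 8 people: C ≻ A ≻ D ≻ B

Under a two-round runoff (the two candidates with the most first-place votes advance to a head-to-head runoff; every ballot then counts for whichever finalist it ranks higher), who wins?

A

Round 1 first-place votes: A 18, B 21, C 8, D 0. B and A advance.
Runoff: B is ranked above A on 21 ballots, A above B on 26.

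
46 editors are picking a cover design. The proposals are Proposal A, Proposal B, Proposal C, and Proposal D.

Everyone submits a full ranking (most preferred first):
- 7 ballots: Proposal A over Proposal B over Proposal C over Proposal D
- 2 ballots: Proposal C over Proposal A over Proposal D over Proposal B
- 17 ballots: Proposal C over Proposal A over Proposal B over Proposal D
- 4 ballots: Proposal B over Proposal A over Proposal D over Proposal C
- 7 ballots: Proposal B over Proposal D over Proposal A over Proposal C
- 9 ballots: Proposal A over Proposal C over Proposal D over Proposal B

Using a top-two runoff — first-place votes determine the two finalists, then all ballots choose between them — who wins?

Round 1 first-place votes: Proposal A 16, Proposal B 11, Proposal C 19, Proposal D 0. Proposal C and Proposal A advance.
Runoff: Proposal C is ranked above Proposal A on 19 ballots, Proposal A above Proposal C on 27.

Proposal A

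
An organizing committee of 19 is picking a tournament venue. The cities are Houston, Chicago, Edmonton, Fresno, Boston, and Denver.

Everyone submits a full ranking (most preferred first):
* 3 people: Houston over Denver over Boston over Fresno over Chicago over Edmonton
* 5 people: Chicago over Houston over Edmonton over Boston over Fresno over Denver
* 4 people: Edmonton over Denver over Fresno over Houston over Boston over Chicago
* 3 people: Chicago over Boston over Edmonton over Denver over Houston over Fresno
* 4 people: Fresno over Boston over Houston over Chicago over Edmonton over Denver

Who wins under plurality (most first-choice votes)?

First-place votes: Houston 3, Chicago 8, Edmonton 4, Fresno 4, Boston 0, Denver 0.

Chicago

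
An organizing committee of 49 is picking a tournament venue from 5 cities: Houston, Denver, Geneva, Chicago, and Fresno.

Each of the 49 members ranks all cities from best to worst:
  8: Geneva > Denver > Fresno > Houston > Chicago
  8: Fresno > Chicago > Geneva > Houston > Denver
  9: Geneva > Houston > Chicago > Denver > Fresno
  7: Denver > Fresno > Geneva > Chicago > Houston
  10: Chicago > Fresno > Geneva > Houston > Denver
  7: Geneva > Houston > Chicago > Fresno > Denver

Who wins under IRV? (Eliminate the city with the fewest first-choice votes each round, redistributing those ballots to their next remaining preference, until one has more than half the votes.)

Fresno

Round 1: Houston 0, Denver 7, Geneva 24, Chicago 10, Fresno 8. Houston eliminated.
Round 2: Denver 7, Geneva 24, Chicago 10, Fresno 8. Denver eliminated.
Round 3: Geneva 24, Chicago 10, Fresno 15. Chicago eliminated.
Round 4: Geneva 24, Fresno 25. Fresno has a majority (≥25).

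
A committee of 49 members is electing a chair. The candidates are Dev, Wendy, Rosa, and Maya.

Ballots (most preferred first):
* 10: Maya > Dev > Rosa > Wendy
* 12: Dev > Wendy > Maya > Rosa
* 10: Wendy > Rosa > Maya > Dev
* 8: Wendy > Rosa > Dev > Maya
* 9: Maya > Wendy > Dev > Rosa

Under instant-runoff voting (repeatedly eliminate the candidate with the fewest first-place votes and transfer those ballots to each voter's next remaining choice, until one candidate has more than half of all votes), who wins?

Wendy

Round 1: Dev 12, Wendy 18, Rosa 0, Maya 19. Rosa eliminated.
Round 2: Dev 12, Wendy 18, Maya 19. Dev eliminated.
Round 3: Wendy 30, Maya 19. Wendy has a majority (≥25).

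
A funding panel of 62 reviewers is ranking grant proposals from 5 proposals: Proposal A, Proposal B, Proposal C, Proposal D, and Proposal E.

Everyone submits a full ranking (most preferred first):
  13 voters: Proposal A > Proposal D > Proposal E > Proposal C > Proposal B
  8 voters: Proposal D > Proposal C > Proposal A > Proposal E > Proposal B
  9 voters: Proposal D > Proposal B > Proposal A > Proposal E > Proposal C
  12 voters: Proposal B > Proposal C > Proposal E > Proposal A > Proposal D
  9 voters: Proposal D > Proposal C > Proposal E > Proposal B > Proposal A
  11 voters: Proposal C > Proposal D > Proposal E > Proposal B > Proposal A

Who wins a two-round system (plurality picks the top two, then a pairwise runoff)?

Round 1 first-place votes: Proposal A 13, Proposal B 12, Proposal C 11, Proposal D 26, Proposal E 0. Proposal D and Proposal A advance.
Runoff: Proposal D is ranked above Proposal A on 37 ballots, Proposal A above Proposal D on 25.

Proposal D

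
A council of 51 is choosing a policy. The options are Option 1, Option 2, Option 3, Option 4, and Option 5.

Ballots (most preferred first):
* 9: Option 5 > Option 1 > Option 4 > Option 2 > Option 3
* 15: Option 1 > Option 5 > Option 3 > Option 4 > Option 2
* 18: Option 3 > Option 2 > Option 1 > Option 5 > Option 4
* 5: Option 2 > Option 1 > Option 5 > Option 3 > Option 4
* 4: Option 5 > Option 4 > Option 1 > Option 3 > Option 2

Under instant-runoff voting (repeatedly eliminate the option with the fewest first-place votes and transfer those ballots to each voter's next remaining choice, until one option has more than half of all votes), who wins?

Round 1: Option 1 15, Option 2 5, Option 3 18, Option 4 0, Option 5 13. Option 4 eliminated.
Round 2: Option 1 15, Option 2 5, Option 3 18, Option 5 13. Option 2 eliminated.
Round 3: Option 1 20, Option 3 18, Option 5 13. Option 5 eliminated.
Round 4: Option 1 33, Option 3 18. Option 1 has a majority (≥26).

Option 1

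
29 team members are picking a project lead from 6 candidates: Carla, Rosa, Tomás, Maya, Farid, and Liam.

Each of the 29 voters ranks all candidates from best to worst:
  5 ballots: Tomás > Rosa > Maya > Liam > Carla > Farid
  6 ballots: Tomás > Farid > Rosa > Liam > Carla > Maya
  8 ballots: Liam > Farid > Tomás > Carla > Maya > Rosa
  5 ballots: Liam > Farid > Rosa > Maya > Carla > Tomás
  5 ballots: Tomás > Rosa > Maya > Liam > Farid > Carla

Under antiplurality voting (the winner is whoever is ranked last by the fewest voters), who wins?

Last-place votes: Carla 5, Rosa 8, Tomás 5, Maya 6, Farid 5, Liam 0.

Liam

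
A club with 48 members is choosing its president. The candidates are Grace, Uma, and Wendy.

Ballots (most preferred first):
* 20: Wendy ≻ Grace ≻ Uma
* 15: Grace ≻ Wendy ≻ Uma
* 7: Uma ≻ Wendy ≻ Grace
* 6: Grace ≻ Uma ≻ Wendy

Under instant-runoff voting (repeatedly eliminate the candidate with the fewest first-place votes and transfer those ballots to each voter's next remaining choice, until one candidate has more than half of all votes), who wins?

Round 1: Grace 21, Uma 7, Wendy 20. Uma eliminated.
Round 2: Grace 21, Wendy 27. Wendy has a majority (≥25).

Wendy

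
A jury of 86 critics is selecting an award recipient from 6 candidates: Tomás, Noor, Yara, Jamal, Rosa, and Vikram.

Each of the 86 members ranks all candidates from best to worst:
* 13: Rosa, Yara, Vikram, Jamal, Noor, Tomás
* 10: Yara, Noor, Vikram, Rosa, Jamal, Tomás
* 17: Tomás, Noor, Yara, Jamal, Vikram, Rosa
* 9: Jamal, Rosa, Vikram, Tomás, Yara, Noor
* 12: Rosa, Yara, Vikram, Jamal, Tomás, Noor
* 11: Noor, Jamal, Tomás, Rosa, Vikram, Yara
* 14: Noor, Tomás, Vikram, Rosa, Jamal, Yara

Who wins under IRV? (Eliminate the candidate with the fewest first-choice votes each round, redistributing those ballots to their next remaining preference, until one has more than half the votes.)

Noor

Round 1: Tomás 17, Noor 25, Yara 10, Jamal 9, Rosa 25, Vikram 0. Vikram eliminated.
Round 2: Tomás 17, Noor 25, Yara 10, Jamal 9, Rosa 25. Jamal eliminated.
Round 3: Tomás 17, Noor 25, Yara 10, Rosa 34. Yara eliminated.
Round 4: Tomás 17, Noor 35, Rosa 34. Tomás eliminated.
Round 5: Noor 52, Rosa 34. Noor has a majority (≥44).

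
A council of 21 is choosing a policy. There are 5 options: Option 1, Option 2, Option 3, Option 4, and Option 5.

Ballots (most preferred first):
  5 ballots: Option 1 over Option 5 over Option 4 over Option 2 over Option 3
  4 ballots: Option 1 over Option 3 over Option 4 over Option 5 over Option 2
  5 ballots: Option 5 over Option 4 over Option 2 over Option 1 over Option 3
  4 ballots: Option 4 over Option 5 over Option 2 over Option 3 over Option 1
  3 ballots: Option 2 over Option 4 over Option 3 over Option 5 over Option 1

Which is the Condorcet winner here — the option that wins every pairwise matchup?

Option 4 vs Option 1: 12–9
Option 4 vs Option 2: 18–3
Option 4 vs Option 3: 17–4
Option 4 vs Option 5: 11–10
Option 4 beats every other option.

Option 4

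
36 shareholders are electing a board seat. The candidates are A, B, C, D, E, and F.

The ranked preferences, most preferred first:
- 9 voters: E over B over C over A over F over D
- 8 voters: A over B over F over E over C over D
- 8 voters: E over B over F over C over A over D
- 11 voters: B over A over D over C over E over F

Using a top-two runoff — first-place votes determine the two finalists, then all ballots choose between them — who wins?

Round 1 first-place votes: A 8, B 11, C 0, D 0, E 17, F 0. E and B advance.
Runoff: E is ranked above B on 17 ballots, B above E on 19.

B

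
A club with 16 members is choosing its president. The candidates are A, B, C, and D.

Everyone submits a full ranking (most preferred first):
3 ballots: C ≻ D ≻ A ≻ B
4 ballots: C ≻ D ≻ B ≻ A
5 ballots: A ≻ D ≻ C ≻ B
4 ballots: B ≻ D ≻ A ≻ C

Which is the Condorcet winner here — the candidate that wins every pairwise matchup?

D

D vs A: 11–5
D vs B: 12–4
D vs C: 9–7
D beats every other candidate.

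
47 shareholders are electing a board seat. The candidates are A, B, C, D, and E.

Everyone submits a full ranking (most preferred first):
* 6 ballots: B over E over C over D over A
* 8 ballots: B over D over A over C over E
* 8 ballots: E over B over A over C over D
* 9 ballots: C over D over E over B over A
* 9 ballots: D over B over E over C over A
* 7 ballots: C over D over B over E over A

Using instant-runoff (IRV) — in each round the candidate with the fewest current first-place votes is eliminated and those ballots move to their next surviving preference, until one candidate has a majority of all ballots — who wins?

Round 1: A 0, B 14, C 16, D 9, E 8. A eliminated.
Round 2: B 14, C 16, D 9, E 8. E eliminated.
Round 3: B 22, C 16, D 9. D eliminated.
Round 4: B 31, C 16. B has a majority (≥24).

B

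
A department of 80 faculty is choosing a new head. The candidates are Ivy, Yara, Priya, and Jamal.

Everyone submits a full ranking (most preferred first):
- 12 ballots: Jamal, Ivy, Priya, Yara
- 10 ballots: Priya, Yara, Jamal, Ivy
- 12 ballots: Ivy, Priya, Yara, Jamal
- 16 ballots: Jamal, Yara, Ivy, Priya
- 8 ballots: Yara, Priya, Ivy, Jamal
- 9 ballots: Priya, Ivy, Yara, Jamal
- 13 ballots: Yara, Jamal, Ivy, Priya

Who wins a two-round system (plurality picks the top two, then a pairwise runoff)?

Round 1 first-place votes: Ivy 12, Yara 21, Priya 19, Jamal 28. Jamal and Yara advance.
Runoff: Jamal is ranked above Yara on 28 ballots, Yara above Jamal on 52.

Yara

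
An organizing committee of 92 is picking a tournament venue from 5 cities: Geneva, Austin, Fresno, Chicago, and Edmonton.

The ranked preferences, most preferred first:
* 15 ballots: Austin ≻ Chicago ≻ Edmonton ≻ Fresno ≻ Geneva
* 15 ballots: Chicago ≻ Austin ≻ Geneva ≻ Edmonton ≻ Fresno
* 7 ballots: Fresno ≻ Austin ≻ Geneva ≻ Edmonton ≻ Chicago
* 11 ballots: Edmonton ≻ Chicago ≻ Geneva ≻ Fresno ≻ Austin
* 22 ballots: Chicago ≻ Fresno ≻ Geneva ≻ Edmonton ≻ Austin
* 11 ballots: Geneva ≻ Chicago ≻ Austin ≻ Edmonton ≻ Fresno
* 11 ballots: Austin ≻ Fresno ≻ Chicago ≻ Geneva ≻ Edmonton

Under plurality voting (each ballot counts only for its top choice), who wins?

Chicago

First-place votes: Geneva 11, Austin 26, Fresno 7, Chicago 37, Edmonton 11.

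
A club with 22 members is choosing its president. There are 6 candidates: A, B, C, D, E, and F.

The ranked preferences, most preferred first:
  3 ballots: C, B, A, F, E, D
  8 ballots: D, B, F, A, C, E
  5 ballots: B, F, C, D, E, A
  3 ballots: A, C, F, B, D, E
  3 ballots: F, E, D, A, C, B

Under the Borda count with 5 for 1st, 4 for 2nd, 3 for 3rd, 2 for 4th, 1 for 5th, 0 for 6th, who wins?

B

A: 3×3 + 8×2 + 5×0 + 3×5 + 3×2 = 46
B: 3×4 + 8×4 + 5×5 + 3×2 + 3×0 = 75
C: 3×5 + 8×1 + 5×3 + 3×4 + 3×1 = 53
D: 3×0 + 8×5 + 5×2 + 3×1 + 3×3 = 62
E: 3×1 + 8×0 + 5×1 + 3×0 + 3×4 = 20
F: 3×2 + 8×3 + 5×4 + 3×3 + 3×5 = 74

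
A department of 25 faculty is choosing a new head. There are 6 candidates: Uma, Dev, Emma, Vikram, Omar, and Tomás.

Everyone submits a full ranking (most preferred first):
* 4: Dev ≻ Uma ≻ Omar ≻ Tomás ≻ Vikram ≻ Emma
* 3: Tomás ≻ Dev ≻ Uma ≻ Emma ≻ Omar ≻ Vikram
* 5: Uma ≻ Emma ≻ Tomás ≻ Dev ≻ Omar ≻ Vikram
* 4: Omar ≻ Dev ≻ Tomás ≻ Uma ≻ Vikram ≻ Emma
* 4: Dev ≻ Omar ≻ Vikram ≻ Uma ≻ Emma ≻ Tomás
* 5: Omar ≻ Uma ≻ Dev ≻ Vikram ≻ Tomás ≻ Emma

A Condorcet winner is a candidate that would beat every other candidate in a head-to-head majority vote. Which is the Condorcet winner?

Dev

Dev vs Uma: 15–10
Dev vs Emma: 20–5
Dev vs Vikram: 25–0
Dev vs Omar: 16–9
Dev vs Tomás: 17–8
Dev beats every other candidate.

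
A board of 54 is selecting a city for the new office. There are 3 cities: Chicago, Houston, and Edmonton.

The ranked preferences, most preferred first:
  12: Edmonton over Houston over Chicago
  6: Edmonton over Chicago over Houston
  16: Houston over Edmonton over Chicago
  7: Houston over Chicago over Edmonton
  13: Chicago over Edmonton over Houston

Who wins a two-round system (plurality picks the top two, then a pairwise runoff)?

Edmonton

Round 1 first-place votes: Chicago 13, Houston 23, Edmonton 18. Houston and Edmonton advance.
Runoff: Houston is ranked above Edmonton on 23 ballots, Edmonton above Houston on 31.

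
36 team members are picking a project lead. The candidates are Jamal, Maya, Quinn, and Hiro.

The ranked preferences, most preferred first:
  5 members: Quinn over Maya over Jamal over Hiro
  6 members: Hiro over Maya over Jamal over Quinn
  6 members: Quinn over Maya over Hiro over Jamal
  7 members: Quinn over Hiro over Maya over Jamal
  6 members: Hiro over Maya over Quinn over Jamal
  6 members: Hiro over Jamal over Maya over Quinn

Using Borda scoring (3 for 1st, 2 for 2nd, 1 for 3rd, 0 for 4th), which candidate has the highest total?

Jamal: 5×1 + 6×1 + 6×0 + 7×0 + 6×0 + 6×2 = 23
Maya: 5×2 + 6×2 + 6×2 + 7×1 + 6×2 + 6×1 = 59
Quinn: 5×3 + 6×0 + 6×3 + 7×3 + 6×1 + 6×0 = 60
Hiro: 5×0 + 6×3 + 6×1 + 7×2 + 6×3 + 6×3 = 74

Hiro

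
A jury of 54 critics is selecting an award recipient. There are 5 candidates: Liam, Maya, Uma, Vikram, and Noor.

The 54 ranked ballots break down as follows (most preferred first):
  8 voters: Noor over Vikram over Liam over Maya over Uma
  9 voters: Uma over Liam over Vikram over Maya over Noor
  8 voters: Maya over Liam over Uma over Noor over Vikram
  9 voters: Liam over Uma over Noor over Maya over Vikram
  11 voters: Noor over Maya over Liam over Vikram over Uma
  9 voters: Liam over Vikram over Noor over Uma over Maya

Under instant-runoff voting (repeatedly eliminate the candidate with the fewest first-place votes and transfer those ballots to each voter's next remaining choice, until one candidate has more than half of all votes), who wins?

Liam

Round 1: Liam 18, Maya 8, Uma 9, Vikram 0, Noor 19. Vikram eliminated.
Round 2: Liam 18, Maya 8, Uma 9, Noor 19. Maya eliminated.
Round 3: Liam 26, Uma 9, Noor 19. Uma eliminated.
Round 4: Liam 35, Noor 19. Liam has a majority (≥28).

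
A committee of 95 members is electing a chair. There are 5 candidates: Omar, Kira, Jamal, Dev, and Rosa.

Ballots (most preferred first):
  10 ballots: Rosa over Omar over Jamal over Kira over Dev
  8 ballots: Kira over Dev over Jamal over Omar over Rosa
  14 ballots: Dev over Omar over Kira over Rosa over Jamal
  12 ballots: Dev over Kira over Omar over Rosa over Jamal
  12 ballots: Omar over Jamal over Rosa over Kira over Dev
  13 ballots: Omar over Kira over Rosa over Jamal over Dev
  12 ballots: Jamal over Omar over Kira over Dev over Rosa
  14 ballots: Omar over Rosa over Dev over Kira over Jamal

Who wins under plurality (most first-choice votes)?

First-place votes: Omar 39, Kira 8, Jamal 12, Dev 26, Rosa 10.

Omar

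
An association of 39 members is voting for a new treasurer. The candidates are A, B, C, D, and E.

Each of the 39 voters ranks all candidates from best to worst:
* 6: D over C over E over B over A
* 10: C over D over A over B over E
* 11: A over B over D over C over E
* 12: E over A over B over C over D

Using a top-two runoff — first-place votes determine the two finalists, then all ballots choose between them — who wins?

Round 1 first-place votes: A 11, B 0, C 10, D 6, E 12. E and A advance.
Runoff: E is ranked above A on 18 ballots, A above E on 21.

A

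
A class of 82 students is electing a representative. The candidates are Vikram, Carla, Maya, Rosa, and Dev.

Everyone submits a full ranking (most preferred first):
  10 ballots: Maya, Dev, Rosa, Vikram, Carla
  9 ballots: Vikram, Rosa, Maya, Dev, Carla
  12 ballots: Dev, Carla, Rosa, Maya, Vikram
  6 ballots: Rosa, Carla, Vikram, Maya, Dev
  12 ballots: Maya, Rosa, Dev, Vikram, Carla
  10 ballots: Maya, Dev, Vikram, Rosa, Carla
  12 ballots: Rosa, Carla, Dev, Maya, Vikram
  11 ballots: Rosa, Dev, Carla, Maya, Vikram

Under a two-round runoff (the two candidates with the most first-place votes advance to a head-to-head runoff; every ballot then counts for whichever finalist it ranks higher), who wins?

Round 1 first-place votes: Vikram 9, Carla 0, Maya 32, Rosa 29, Dev 12. Maya and Rosa advance.
Runoff: Maya is ranked above Rosa on 32 ballots, Rosa above Maya on 50.

Rosa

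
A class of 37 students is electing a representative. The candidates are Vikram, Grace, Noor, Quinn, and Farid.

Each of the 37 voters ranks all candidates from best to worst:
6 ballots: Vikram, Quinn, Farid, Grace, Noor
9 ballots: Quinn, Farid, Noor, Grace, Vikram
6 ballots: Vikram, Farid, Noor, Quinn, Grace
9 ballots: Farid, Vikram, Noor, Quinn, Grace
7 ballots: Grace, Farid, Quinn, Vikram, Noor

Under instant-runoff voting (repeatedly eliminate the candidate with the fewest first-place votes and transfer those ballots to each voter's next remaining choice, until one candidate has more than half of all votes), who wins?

Farid

Round 1: Vikram 12, Grace 7, Noor 0, Quinn 9, Farid 9. Noor eliminated.
Round 2: Vikram 12, Grace 7, Quinn 9, Farid 9. Grace eliminated.
Round 3: Vikram 12, Quinn 9, Farid 16. Quinn eliminated.
Round 4: Vikram 12, Farid 25. Farid has a majority (≥19).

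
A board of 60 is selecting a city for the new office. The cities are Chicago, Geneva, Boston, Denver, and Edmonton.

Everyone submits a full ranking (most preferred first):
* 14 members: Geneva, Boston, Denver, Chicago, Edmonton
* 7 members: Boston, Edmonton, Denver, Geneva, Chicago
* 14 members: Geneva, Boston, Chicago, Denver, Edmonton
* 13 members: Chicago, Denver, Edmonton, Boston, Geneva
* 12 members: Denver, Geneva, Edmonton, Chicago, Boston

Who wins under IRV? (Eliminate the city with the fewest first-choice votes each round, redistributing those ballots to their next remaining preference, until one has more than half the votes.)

Round 1: Chicago 13, Geneva 28, Boston 7, Denver 12, Edmonton 0. Edmonton eliminated.
Round 2: Chicago 13, Geneva 28, Boston 7, Denver 12. Boston eliminated.
Round 3: Chicago 13, Geneva 28, Denver 19. Chicago eliminated.
Round 4: Geneva 28, Denver 32. Denver has a majority (≥31).

Denver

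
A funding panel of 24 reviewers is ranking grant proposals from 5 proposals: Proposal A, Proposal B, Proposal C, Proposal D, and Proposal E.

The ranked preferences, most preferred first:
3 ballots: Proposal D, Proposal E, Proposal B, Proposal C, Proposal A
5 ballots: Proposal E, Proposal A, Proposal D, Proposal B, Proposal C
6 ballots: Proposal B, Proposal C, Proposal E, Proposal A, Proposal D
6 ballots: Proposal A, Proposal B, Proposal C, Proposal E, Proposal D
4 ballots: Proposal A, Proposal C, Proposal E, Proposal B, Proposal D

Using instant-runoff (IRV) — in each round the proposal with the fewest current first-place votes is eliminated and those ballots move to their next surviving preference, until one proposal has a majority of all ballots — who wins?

Round 1: Proposal A 10, Proposal B 6, Proposal C 0, Proposal D 3, Proposal E 5. Proposal C eliminated.
Round 2: Proposal A 10, Proposal B 6, Proposal D 3, Proposal E 5. Proposal D eliminated.
Round 3: Proposal A 10, Proposal B 6, Proposal E 8. Proposal B eliminated.
Round 4: Proposal A 10, Proposal E 14. Proposal E has a majority (≥13).

Proposal E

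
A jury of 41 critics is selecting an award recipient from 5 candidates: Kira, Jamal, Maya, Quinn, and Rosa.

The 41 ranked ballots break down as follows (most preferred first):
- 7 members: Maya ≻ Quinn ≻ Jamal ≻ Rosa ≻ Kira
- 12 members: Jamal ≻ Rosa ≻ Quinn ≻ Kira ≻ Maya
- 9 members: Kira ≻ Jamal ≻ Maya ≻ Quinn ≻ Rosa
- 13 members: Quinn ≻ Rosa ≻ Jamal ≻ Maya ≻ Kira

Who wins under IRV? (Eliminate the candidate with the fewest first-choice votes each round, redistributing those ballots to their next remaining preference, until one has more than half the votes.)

Jamal

Round 1: Kira 9, Jamal 12, Maya 7, Quinn 13, Rosa 0. Rosa eliminated.
Round 2: Kira 9, Jamal 12, Maya 7, Quinn 13. Maya eliminated.
Round 3: Kira 9, Jamal 12, Quinn 20. Kira eliminated.
Round 4: Jamal 21, Quinn 20. Jamal has a majority (≥21).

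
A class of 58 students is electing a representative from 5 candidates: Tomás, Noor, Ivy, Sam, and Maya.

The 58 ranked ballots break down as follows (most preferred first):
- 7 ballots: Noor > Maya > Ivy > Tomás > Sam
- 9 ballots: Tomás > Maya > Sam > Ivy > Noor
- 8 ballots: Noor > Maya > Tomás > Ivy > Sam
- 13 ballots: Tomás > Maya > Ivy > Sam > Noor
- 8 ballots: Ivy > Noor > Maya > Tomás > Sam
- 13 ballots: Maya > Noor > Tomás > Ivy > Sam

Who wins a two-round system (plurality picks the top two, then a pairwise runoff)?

Round 1 first-place votes: Tomás 22, Noor 15, Ivy 8, Sam 0, Maya 13. Tomás and Noor advance.
Runoff: Tomás is ranked above Noor on 22 ballots, Noor above Tomás on 36.

Noor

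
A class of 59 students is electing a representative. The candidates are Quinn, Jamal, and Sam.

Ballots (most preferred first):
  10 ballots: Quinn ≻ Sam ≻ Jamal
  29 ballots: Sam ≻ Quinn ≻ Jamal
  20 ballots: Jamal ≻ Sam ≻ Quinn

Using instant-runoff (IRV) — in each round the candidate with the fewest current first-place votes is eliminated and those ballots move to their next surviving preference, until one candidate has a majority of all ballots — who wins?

Sam

Round 1: Quinn 10, Jamal 20, Sam 29. Quinn eliminated.
Round 2: Jamal 20, Sam 39. Sam has a majority (≥30).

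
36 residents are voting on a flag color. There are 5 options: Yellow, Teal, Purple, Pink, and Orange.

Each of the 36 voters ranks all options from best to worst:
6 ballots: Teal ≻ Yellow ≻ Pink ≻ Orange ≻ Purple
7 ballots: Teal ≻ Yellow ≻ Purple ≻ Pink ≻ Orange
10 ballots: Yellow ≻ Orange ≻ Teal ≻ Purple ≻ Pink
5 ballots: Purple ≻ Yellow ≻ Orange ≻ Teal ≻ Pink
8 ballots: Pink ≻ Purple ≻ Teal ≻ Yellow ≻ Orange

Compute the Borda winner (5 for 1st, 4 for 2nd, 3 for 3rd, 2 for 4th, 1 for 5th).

Yellow: 6×4 + 7×4 + 10×5 + 5×4 + 8×2 = 138
Teal: 6×5 + 7×5 + 10×3 + 5×2 + 8×3 = 129
Purple: 6×1 + 7×3 + 10×2 + 5×5 + 8×4 = 104
Pink: 6×3 + 7×2 + 10×1 + 5×1 + 8×5 = 87
Orange: 6×2 + 7×1 + 10×4 + 5×3 + 8×1 = 82

Yellow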